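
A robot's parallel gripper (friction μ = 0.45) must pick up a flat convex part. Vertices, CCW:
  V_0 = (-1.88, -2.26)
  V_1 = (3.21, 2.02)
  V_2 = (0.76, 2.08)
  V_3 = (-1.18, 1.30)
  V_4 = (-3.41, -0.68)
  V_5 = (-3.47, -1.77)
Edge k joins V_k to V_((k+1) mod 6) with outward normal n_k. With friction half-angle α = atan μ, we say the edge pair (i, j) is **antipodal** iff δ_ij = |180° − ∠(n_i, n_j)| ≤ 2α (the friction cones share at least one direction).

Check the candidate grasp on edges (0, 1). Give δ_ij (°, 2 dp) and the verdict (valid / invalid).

δ = 41.46°, valid

α = atan 0.45 = 24.23°;  2α = 48.46°
edge 0: e_0 = (+5.09, +4.28);  n_0 = (+0.6436, -0.7654)
edge 1: e_1 = (-2.45, +0.06);  n_1 = (+0.0245, +0.9997)
∠(n_0, n_1) = 138.54°
δ = |180° − 138.54°| = 41.46°
41.46° ≤ 2α = 48.46°  →  valid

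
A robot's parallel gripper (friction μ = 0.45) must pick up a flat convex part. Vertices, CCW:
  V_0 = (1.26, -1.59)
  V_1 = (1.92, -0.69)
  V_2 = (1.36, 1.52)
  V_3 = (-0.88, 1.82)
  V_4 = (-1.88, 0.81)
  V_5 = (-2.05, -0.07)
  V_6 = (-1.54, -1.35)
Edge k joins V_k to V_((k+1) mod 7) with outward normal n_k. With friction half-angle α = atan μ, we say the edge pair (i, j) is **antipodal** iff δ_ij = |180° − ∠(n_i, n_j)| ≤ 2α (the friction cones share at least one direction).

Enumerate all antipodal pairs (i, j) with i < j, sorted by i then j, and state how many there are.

α = atan 0.45 = 24.23°;  2α = 48.46°
n_0 = (+0.8064, -0.5914)
n_1 = (+0.9694, +0.2456)
n_2 = (+0.1327, +0.9912)
n_3 = (-0.7106, +0.7036)
n_4 = (-0.9818, +0.1897)
n_5 = (-0.9290, -0.3701)
n_6 = (-0.0854, -0.9963)
  (0,1): δ = 129.53°  ·
  (0,2): δ = 61.37°  ·
  (0,3): δ = 8.46°  ✓
  (0,4): δ = 25.32°  ✓
  (0,5): δ = 57.98°  ·
  (0,6): δ = 121.35°  ·
  (1,2): δ = 111.85°  ·
  (1,3): δ = 58.93°  ·
  (1,4): δ = 25.15°  ✓
  (1,5): δ = 7.51°  ✓
  (1,6): δ = 70.88°  ·
  (2,3): δ = 127.09°  ·
  (2,4): δ = 93.31°  ·
  (2,5): δ = 60.65°  ·
  (2,6): δ = 2.73°  ✓
  (3,4): δ = 146.22°  ·
  (3,5): δ = 113.56°  ·
  (3,6): δ = 50.18°  ·
  (4,5): δ = 147.34°  ·
  (4,6): δ = 83.97°  ·
  (5,6): δ = 116.62°  ·
antipodal pairs: 5

count = 5; pairs: (0,3), (0,4), (1,4), (1,5), (2,6)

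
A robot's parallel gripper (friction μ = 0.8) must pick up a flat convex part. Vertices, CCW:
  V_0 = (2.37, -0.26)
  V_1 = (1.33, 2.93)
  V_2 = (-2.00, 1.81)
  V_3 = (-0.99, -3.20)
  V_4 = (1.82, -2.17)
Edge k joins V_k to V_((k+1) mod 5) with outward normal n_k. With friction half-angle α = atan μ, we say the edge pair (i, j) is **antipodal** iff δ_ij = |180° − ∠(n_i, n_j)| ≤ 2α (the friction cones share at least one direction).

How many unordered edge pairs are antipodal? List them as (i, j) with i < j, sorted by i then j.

α = atan 0.8 = 38.66°;  2α = 77.32°
n_0 = (+0.9507, +0.3100)
n_1 = (-0.3188, +0.9478)
n_2 = (-0.9803, -0.1976)
n_3 = (+0.3442, -0.9389)
n_4 = (+0.9610, -0.2767)
  (0,1): δ = 89.47°  ·
  (0,2): δ = 6.66°  ✓
  (0,3): δ = 92.07°  ·
  (0,4): δ = 145.88°  ·
  (1,2): δ = 97.19°  ·
  (1,3): δ = 1.54°  ✓
  (1,4): δ = 55.35°  ✓
  (2,3): δ = 81.27°  ·
  (2,4): δ = 27.46°  ✓
  (3,4): δ = 126.19°  ·
antipodal pairs: 4

count = 4; pairs: (0,2), (1,3), (1,4), (2,4)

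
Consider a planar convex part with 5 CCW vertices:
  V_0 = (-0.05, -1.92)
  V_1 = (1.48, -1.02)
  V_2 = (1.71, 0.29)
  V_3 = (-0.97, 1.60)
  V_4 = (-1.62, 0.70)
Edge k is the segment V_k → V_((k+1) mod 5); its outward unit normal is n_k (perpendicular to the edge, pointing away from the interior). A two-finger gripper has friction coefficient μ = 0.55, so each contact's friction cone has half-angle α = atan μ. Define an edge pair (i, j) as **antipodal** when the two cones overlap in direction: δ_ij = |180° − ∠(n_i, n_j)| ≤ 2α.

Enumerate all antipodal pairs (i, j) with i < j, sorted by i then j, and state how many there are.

α = atan 0.55 = 28.81°;  2α = 57.62°
n_0 = (+0.5070, -0.8619)
n_1 = (+0.9849, -0.1729)
n_2 = (+0.4392, +0.8984)
n_3 = (-0.8107, +0.5855)
n_4 = (-0.8578, -0.5140)
  (0,1): δ = 130.42°  ·
  (0,2): δ = 56.52°  ✓
  (0,3): δ = 23.70°  ✓
  (0,4): δ = 90.47°  ·
  (1,2): δ = 106.09°  ·
  (1,3): δ = 25.88°  ✓
  (1,4): δ = 40.89°  ✓
  (2,3): δ = 99.79°  ·
  (2,4): δ = 33.02°  ✓
  (3,4): δ = 113.23°  ·
antipodal pairs: 5

count = 5; pairs: (0,2), (0,3), (1,3), (1,4), (2,4)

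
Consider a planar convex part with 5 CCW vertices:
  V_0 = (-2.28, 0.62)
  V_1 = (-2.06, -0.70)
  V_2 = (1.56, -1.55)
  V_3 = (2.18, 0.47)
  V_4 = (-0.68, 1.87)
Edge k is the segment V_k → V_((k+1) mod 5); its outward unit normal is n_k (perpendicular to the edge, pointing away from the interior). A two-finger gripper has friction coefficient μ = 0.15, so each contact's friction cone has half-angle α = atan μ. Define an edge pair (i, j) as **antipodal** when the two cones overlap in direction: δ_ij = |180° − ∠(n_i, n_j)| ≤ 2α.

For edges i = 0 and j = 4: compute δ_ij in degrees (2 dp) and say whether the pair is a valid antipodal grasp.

δ = 118.54°, invalid

α = atan 0.15 = 8.53°;  2α = 17.06°
edge 0: e_0 = (+0.22, -1.32);  n_0 = (-0.9864, -0.1644)
edge 4: e_4 = (-1.60, -1.25);  n_4 = (-0.6156, +0.7880)
∠(n_0, n_4) = 61.46°
δ = |180° − 61.46°| = 118.54°
118.54° > 2α = 17.06°  →  invalid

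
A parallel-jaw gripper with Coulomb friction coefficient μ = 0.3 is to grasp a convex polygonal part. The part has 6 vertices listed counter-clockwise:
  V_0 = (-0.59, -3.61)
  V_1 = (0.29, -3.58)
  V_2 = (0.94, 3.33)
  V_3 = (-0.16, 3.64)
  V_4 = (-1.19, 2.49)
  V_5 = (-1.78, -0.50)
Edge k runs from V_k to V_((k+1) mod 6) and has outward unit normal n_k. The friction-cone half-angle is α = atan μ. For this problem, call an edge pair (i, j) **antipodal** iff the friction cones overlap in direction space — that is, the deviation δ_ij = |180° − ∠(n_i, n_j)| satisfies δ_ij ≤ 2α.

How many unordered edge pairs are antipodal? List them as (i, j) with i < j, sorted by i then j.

α = atan 0.3 = 16.70°;  2α = 33.40°
n_0 = (+0.0341, -0.9994)
n_1 = (+0.9956, -0.0937)
n_2 = (+0.2713, +0.9625)
n_3 = (-0.7449, +0.6672)
n_4 = (-0.9811, +0.1936)
n_5 = (-0.9340, -0.3574)
  (0,1): δ = 97.33°  ·
  (0,2): δ = 17.69°  ✓
  (0,3): δ = 46.20°  ·
  (0,4): δ = 76.89°  ·
  (0,5): δ = 108.99°  ·
  (1,2): δ = 100.36°  ·
  (1,3): δ = 36.48°  ·
  (1,4): δ = 5.79°  ✓
  (1,5): δ = 26.31°  ✓
  (2,3): δ = 116.11°  ·
  (2,4): δ = 85.42°  ·
  (2,5): δ = 53.32°  ·
  (3,4): δ = 149.31°  ·
  (3,5): δ = 117.21°  ·
  (4,5): δ = 147.90°  ·
antipodal pairs: 3

count = 3; pairs: (0,2), (1,4), (1,5)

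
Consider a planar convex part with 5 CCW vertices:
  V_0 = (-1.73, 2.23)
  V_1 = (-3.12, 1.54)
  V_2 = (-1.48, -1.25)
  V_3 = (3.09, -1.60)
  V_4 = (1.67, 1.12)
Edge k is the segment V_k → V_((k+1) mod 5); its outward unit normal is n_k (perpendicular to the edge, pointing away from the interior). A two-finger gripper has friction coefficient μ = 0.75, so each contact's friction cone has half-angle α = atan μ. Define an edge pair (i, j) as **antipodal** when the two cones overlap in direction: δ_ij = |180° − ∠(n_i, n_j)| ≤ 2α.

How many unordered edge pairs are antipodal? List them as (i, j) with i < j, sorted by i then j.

α = atan 0.75 = 36.87°;  2α = 73.74°
n_0 = (-0.4446, +0.8957)
n_1 = (-0.8621, -0.5068)
n_2 = (-0.0764, -0.9971)
n_3 = (+0.8865, +0.4628)
n_4 = (+0.3104, +0.9506)
  (0,1): δ = 85.95°  ·
  (0,2): δ = 30.78°  ✓
  (0,3): δ = 91.17°  ·
  (0,4): δ = 135.52°  ·
  (1,2): δ = 124.83°  ·
  (1,3): δ = 2.88°  ✓
  (1,4): δ = 41.47°  ✓
  (2,3): δ = 58.05°  ✓
  (2,4): δ = 13.70°  ✓
  (3,4): δ = 135.65°  ·
antipodal pairs: 5

count = 5; pairs: (0,2), (1,3), (1,4), (2,3), (2,4)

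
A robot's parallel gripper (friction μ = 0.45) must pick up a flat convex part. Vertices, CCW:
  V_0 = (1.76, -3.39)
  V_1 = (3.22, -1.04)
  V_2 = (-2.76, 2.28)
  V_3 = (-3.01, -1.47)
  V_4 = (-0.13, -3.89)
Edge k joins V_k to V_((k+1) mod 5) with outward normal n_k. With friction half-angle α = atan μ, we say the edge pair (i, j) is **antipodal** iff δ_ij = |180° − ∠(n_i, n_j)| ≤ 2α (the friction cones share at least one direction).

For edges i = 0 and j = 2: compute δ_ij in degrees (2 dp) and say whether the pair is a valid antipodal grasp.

α = atan 0.45 = 24.23°;  2α = 48.46°
edge 0: e_0 = (+1.46, +2.35);  n_0 = (+0.8494, -0.5277)
edge 2: e_2 = (-0.25, -3.75);  n_2 = (-0.9978, +0.0665)
∠(n_0, n_2) = 151.96°
δ = |180° − 151.96°| = 28.04°
28.04° ≤ 2α = 48.46°  →  valid

δ = 28.04°, valid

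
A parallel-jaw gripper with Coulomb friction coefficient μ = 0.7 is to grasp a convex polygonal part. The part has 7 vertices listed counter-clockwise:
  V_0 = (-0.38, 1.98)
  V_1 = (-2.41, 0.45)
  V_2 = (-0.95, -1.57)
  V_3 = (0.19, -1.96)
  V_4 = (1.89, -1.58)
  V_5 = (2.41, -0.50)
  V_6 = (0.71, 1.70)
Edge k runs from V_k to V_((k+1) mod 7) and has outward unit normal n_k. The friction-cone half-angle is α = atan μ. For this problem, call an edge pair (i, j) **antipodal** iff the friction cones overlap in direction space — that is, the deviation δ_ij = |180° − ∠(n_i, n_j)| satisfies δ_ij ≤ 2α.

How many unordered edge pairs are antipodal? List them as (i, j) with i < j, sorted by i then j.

count = 10; pairs: (0,2), (0,3), (0,4), (1,4), (1,5), (1,6), (2,5), (2,6), (3,5), (3,6)

α = atan 0.7 = 34.99°;  2α = 69.98°
n_0 = (-0.6019, +0.7986)
n_1 = (-0.8105, -0.5858)
n_2 = (-0.3237, -0.9462)
n_3 = (+0.2181, -0.9759)
n_4 = (+0.9010, -0.4338)
n_5 = (+0.7913, +0.6114)
n_6 = (+0.2488, +0.9686)
  (0,1): δ = 91.15°  ·
  (0,2): δ = 55.89°  ✓
  (0,3): δ = 24.40°  ✓
  (0,4): δ = 27.28°  ✓
  (0,5): δ = 90.69°  ·
  (0,6): δ = 128.59°  ·
  (1,2): δ = 144.74°  ·
  (1,3): δ = 113.26°  ·
  (1,4): δ = 61.57°  ✓
  (1,5): δ = 1.84°  ✓
  (1,6): δ = 39.73°  ✓
  (2,3): δ = 148.51°  ·
  (2,4): δ = 96.82°  ·
  (2,5): δ = 33.42°  ✓
  (2,6): δ = 4.48°  ✓
  (3,4): δ = 128.31°  ·
  (3,5): δ = 64.91°  ✓
  (3,6): δ = 27.01°  ✓
  (4,5): δ = 116.60°  ·
  (4,6): δ = 78.70°  ·
  (5,6): δ = 142.10°  ·
antipodal pairs: 10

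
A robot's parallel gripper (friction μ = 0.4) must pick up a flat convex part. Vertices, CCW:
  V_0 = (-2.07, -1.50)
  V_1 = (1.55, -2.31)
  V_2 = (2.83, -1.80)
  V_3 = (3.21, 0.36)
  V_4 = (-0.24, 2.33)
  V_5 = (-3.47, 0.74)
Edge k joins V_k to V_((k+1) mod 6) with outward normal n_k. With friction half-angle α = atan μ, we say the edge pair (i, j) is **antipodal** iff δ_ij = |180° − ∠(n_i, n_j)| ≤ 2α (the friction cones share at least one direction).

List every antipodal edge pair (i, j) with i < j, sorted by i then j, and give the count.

count = 5; pairs: (0,3), (0,4), (1,4), (2,5), (3,5)

α = atan 0.4 = 21.80°;  2α = 43.60°
n_0 = (-0.2184, -0.9759)
n_1 = (+0.3701, -0.9290)
n_2 = (+0.9849, -0.1733)
n_3 = (+0.4959, +0.8684)
n_4 = (-0.4416, +0.8972)
n_5 = (-0.8480, -0.5300)
  (0,1): δ = 145.66°  ·
  (0,2): δ = 87.37°  ·
  (0,3): δ = 17.11°  ✓
  (0,4): δ = 38.82°  ✓
  (0,5): δ = 134.62°  ·
  (1,2): δ = 121.70°  ·
  (1,3): δ = 51.45°  ·
  (1,4): δ = 4.48°  ✓
  (1,5): δ = 100.28°  ·
  (2,3): δ = 109.75°  ·
  (2,4): δ = 53.81°  ·
  (2,5): δ = 41.98°  ✓
  (3,4): δ = 124.06°  ·
  (3,5): δ = 28.27°  ✓
  (4,5): δ = 84.20°  ·
antipodal pairs: 5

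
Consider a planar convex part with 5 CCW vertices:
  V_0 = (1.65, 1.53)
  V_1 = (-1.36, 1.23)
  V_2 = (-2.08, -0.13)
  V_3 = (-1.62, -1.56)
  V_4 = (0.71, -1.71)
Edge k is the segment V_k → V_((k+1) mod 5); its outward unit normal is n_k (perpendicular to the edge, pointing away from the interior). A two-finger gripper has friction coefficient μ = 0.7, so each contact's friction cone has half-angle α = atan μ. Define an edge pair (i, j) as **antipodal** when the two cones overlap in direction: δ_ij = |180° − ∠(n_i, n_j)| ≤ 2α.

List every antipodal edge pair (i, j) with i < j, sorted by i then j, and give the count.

count = 5; pairs: (0,3), (0,4), (1,3), (1,4), (2,4)

α = atan 0.7 = 34.99°;  2α = 69.98°
n_0 = (-0.0992, +0.9951)
n_1 = (-0.8838, +0.4679)
n_2 = (-0.9520, -0.3062)
n_3 = (-0.0642, -0.9979)
n_4 = (+0.9604, -0.2786)
  (0,1): δ = 123.59°  ·
  (0,2): δ = 77.86°  ·
  (0,3): δ = 9.38°  ✓
  (0,4): δ = 68.13°  ✓
  (1,2): δ = 134.27°  ·
  (1,3): δ = 65.79°  ✓
  (1,4): δ = 11.72°  ✓
  (2,3): δ = 111.52°  ·
  (2,4): δ = 34.01°  ✓
  (3,4): δ = 102.50°  ·
antipodal pairs: 5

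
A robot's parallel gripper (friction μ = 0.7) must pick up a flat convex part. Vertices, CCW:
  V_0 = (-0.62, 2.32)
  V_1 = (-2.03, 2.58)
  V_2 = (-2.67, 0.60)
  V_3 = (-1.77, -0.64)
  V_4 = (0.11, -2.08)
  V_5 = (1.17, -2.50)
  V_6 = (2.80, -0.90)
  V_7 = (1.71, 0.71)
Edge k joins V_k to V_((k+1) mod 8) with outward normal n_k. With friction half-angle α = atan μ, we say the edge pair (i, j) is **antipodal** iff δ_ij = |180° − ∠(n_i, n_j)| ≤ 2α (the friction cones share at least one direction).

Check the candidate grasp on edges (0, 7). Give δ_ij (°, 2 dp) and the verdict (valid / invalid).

δ = 155.80°, invalid

α = atan 0.7 = 34.99°;  2α = 69.98°
edge 0: e_0 = (-1.41, +0.26);  n_0 = (+0.1813, +0.9834)
edge 7: e_7 = (-2.33, +1.61);  n_7 = (+0.5685, +0.8227)
∠(n_0, n_7) = 24.20°
δ = |180° − 24.20°| = 155.80°
155.80° > 2α = 69.98°  →  invalid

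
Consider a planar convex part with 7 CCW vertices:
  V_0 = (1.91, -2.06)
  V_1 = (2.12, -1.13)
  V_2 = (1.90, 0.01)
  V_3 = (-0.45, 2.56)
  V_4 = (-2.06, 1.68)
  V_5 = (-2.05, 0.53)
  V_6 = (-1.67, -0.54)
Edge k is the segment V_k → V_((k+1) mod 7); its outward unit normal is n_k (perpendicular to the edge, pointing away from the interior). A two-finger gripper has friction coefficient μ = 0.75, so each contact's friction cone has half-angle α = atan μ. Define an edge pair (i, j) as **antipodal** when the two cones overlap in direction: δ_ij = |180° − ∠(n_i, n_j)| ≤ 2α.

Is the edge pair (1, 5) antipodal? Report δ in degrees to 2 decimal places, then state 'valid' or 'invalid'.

δ = 8.63°, valid

α = atan 0.75 = 36.87°;  2α = 73.74°
edge 1: e_1 = (-0.22, +1.14);  n_1 = (+0.9819, +0.1895)
edge 5: e_5 = (+0.38, -1.07);  n_5 = (-0.9423, -0.3347)
∠(n_1, n_5) = 171.37°
δ = |180° − 171.37°| = 8.63°
8.63° ≤ 2α = 73.74°  →  valid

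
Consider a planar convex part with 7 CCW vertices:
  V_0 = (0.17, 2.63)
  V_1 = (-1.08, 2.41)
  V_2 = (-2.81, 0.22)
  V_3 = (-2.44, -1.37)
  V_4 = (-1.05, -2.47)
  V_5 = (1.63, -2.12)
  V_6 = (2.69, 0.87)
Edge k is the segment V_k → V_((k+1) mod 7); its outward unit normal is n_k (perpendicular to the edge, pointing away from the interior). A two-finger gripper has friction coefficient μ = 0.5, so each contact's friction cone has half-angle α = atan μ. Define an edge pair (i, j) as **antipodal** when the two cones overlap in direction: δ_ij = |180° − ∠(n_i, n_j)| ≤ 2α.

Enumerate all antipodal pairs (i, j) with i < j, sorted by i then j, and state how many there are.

α = atan 0.5 = 26.57°;  2α = 53.13°
n_0 = (-0.1733, +0.9849)
n_1 = (-0.7847, +0.6199)
n_2 = (-0.9740, -0.2266)
n_3 = (-0.6206, -0.7842)
n_4 = (+0.1295, -0.9916)
n_5 = (+0.9425, -0.3341)
n_6 = (+0.5726, +0.8198)
  (0,1): δ = 138.29°  ·
  (0,2): δ = 86.88°  ·
  (0,3): δ = 48.34°  ✓
  (0,4): δ = 2.54°  ✓
  (0,5): δ = 60.50°  ·
  (0,6): δ = 135.09°  ·
  (1,2): δ = 128.59°  ·
  (1,3): δ = 90.05°  ·
  (1,4): δ = 44.25°  ✓
  (1,5): δ = 18.79°  ✓
  (1,6): δ = 93.38°  ·
  (2,3): δ = 141.46°  ·
  (2,4): δ = 95.66°  ·
  (2,5): δ = 32.62°  ✓
  (2,6): δ = 41.97°  ✓
  (3,4): δ = 134.20°  ·
  (3,5): δ = 71.16°  ·
  (3,6): δ = 3.43°  ✓
  (4,5): δ = 116.96°  ·
  (4,6): δ = 42.37°  ✓
  (5,6): δ = 105.41°  ·
antipodal pairs: 8

count = 8; pairs: (0,3), (0,4), (1,4), (1,5), (2,5), (2,6), (3,6), (4,6)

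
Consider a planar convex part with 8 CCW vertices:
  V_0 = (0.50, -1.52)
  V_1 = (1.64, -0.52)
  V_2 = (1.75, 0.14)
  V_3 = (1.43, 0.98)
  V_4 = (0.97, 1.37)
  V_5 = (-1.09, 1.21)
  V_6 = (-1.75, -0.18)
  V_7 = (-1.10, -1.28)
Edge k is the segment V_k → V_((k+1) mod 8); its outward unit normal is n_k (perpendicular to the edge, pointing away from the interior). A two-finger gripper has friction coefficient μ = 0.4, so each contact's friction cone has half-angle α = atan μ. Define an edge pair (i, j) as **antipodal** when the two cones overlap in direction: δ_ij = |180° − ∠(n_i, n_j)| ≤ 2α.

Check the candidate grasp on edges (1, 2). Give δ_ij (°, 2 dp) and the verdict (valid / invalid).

δ = 149.68°, invalid

α = atan 0.4 = 21.80°;  2α = 43.60°
edge 1: e_1 = (+0.11, +0.66);  n_1 = (+0.9864, -0.1644)
edge 2: e_2 = (-0.32, +0.84);  n_2 = (+0.9345, +0.3560)
∠(n_1, n_2) = 30.32°
δ = |180° − 30.32°| = 149.68°
149.68° > 2α = 43.60°  →  invalid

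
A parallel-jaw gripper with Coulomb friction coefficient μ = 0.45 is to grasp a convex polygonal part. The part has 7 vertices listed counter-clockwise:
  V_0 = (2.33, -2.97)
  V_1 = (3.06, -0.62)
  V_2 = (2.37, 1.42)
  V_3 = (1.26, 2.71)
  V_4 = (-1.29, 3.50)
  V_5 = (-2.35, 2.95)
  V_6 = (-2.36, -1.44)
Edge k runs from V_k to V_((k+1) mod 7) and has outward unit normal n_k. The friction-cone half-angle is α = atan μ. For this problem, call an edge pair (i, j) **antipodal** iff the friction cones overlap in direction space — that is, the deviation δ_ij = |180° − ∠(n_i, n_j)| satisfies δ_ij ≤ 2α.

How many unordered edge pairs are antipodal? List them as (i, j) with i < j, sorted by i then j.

α = atan 0.45 = 24.23°;  2α = 48.46°
n_0 = (+0.9550, -0.2967)
n_1 = (+0.9473, +0.3204)
n_2 = (+0.7580, +0.6522)
n_3 = (+0.2959, +0.9552)
n_4 = (-0.4606, +0.8876)
n_5 = (-1.0000, +0.0023)
n_6 = (-0.3101, -0.9507)
  (0,1): δ = 144.06°  ·
  (0,2): δ = 122.03°  ·
  (0,3): δ = 89.96°  ·
  (0,4): δ = 45.32°  ✓
  (0,5): δ = 17.13°  ✓
  (0,6): δ = 89.19°  ·
  (1,2): δ = 157.98°  ·
  (1,3): δ = 125.90°  ·
  (1,4): δ = 81.26°  ·
  (1,5): δ = 18.82°  ✓
  (1,6): δ = 53.24°  ·
  (2,3): δ = 147.92°  ·
  (2,4): δ = 103.29°  ·
  (2,5): δ = 40.84°  ✓
  (2,6): δ = 31.22°  ✓
  (3,4): δ = 135.36°  ·
  (3,5): δ = 72.92°  ·
  (3,6): δ = 0.85°  ✓
  (4,5): δ = 117.55°  ·
  (4,6): δ = 45.49°  ✓
  (5,6): δ = 107.94°  ·
antipodal pairs: 7

count = 7; pairs: (0,4), (0,5), (1,5), (2,5), (2,6), (3,6), (4,6)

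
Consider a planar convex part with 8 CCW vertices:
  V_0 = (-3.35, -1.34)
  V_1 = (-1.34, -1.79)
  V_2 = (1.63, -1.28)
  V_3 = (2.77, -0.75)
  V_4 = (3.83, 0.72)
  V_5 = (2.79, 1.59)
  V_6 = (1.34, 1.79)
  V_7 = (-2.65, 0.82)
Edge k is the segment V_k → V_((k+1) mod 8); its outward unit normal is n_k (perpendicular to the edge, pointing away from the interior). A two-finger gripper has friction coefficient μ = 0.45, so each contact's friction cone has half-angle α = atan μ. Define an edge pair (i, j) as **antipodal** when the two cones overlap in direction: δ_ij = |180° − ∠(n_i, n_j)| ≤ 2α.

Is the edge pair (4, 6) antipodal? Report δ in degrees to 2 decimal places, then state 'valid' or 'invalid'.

α = atan 0.45 = 24.23°;  2α = 48.46°
edge 4: e_4 = (-1.04, +0.87);  n_4 = (+0.6416, +0.7670)
edge 6: e_6 = (-3.99, -0.97);  n_6 = (-0.2362, +0.9717)
∠(n_4, n_6) = 53.58°
δ = |180° − 53.58°| = 126.42°
126.42° > 2α = 48.46°  →  invalid

δ = 126.42°, invalid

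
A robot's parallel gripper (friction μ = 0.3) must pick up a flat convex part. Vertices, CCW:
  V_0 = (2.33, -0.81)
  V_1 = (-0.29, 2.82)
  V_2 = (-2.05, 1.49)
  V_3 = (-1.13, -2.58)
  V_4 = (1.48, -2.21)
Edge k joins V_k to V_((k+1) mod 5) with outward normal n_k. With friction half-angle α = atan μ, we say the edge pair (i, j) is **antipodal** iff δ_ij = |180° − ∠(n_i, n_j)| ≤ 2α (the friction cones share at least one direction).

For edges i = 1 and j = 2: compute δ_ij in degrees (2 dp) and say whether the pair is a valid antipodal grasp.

δ = 114.34°, invalid

α = atan 0.3 = 16.70°;  2α = 33.40°
edge 1: e_1 = (-1.76, -1.33);  n_1 = (-0.6029, +0.7978)
edge 2: e_2 = (+0.92, -4.07);  n_2 = (-0.9754, -0.2205)
∠(n_1, n_2) = 65.66°
δ = |180° − 65.66°| = 114.34°
114.34° > 2α = 33.40°  →  invalid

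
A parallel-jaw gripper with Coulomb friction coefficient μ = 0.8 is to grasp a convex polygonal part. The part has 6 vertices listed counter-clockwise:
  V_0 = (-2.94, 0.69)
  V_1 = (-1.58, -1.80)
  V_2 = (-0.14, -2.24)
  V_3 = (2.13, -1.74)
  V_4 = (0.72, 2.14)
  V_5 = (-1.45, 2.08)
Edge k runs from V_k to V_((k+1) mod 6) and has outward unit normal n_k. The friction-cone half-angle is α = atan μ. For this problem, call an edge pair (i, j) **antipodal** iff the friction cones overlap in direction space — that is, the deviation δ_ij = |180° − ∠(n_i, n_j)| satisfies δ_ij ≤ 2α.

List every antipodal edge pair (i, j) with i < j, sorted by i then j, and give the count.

α = atan 0.8 = 38.66°;  2α = 77.32°
n_0 = (-0.8776, -0.4793)
n_1 = (-0.2922, -0.9564)
n_2 = (+0.2151, -0.9766)
n_3 = (+0.9399, +0.3415)
n_4 = (-0.0276, +0.9996)
n_5 = (-0.6821, +0.7312)
  (0,1): δ = 135.63°  ·
  (0,2): δ = 106.22°  ·
  (0,3): δ = 8.67°  ✓
  (0,4): δ = 62.94°  ✓
  (0,5): δ = 104.37°  ·
  (1,2): δ = 150.59°  ·
  (1,3): δ = 53.04°  ✓
  (1,4): δ = 18.57°  ✓
  (1,5): δ = 60.00°  ✓
  (2,3): δ = 82.45°  ·
  (2,4): δ = 10.84°  ✓
  (2,5): δ = 30.59°  ✓
  (3,4): δ = 108.39°  ·
  (3,5): δ = 66.96°  ✓
  (4,5): δ = 138.57°  ·
antipodal pairs: 8

count = 8; pairs: (0,3), (0,4), (1,3), (1,4), (1,5), (2,4), (2,5), (3,5)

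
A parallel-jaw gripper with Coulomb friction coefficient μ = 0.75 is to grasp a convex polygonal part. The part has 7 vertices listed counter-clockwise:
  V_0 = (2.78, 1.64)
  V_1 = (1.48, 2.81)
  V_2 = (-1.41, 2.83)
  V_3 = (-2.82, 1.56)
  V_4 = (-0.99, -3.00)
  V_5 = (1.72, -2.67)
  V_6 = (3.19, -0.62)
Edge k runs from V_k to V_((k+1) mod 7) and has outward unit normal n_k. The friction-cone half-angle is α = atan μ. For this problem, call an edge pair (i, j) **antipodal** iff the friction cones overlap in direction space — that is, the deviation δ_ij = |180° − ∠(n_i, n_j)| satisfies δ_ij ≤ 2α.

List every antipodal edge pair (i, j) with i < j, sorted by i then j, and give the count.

α = atan 0.75 = 36.87°;  2α = 73.74°
n_0 = (+0.6690, +0.7433)
n_1 = (+0.0069, +1.0000)
n_2 = (-0.6693, +0.7430)
n_3 = (-0.9281, -0.3724)
n_4 = (+0.1209, -0.9927)
n_5 = (+0.8127, -0.5827)
n_6 = (+0.9839, +0.1785)
  (0,1): δ = 138.41°  ·
  (0,2): δ = 96.00°  ·
  (0,3): δ = 26.15°  ✓
  (0,4): δ = 48.93°  ✓
  (0,5): δ = 96.34°  ·
  (0,6): δ = 142.27°  ·
  (1,2): δ = 137.59°  ·
  (1,3): δ = 67.74°  ✓
  (1,4): δ = 7.34°  ✓
  (1,5): δ = 54.75°  ✓
  (1,6): δ = 100.68°  ·
  (2,3): δ = 110.14°  ·
  (2,4): δ = 35.07°  ✓
  (2,5): δ = 12.35°  ✓
  (2,6): δ = 58.27°  ✓
  (3,4): δ = 104.92°  ·
  (3,5): δ = 57.51°  ✓
  (3,6): δ = 11.58°  ✓
  (4,5): δ = 132.59°  ·
  (4,6): δ = 86.66°  ·
  (5,6): δ = 134.07°  ·
antipodal pairs: 10

count = 10; pairs: (0,3), (0,4), (1,3), (1,4), (1,5), (2,4), (2,5), (2,6), (3,5), (3,6)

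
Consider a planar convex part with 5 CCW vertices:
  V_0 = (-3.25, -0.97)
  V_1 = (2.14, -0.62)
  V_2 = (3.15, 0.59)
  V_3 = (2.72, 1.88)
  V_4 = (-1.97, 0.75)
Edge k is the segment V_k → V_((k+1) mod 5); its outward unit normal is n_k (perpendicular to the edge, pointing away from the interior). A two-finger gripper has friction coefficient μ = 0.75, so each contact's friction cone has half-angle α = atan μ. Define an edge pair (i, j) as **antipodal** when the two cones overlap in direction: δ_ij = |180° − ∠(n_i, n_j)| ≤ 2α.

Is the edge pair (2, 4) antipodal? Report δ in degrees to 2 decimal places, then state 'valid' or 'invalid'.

δ = 55.09°, valid

α = atan 0.75 = 36.87°;  2α = 73.74°
edge 2: e_2 = (-0.43, +1.29);  n_2 = (+0.9487, +0.3162)
edge 4: e_4 = (-1.28, -1.72);  n_4 = (-0.8022, +0.5970)
∠(n_2, n_4) = 124.91°
δ = |180° − 124.91°| = 55.09°
55.09° ≤ 2α = 73.74°  →  valid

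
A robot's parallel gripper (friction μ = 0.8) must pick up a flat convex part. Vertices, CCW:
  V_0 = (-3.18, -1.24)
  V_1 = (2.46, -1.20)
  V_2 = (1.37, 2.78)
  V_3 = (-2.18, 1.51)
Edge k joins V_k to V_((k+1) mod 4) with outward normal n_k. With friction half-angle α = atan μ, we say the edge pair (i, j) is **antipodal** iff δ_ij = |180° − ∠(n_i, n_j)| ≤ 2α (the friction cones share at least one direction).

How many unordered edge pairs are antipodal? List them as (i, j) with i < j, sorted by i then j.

count = 4; pairs: (0,1), (0,2), (0,3), (1,3)

α = atan 0.8 = 38.66°;  2α = 77.32°
n_0 = (+0.0071, -1.0000)
n_1 = (+0.9645, +0.2641)
n_2 = (-0.3368, +0.9416)
n_3 = (-0.9398, +0.3417)
  (0,1): δ = 75.09°  ✓
  (0,2): δ = 19.28°  ✓
  (0,3): δ = 69.61°  ✓
  (1,2): δ = 85.63°  ·
  (1,3): δ = 35.30°  ✓
  (2,3): δ = 129.67°  ·
antipodal pairs: 4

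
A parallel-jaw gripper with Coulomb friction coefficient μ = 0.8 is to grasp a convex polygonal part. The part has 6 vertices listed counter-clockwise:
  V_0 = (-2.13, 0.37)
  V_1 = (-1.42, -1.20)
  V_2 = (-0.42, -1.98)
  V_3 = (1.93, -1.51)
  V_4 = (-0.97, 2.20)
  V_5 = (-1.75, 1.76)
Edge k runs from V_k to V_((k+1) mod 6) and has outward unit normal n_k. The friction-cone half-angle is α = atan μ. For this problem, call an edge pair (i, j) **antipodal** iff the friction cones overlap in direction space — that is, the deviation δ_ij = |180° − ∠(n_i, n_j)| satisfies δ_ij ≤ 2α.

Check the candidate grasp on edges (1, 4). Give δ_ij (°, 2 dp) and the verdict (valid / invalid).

α = atan 0.8 = 38.66°;  2α = 77.32°
edge 1: e_1 = (+1.00, -0.78);  n_1 = (-0.6150, -0.7885)
edge 4: e_4 = (-0.78, -0.44);  n_4 = (-0.4913, +0.8710)
∠(n_1, n_4) = 112.62°
δ = |180° − 112.62°| = 67.38°
67.38° ≤ 2α = 77.32°  →  valid

δ = 67.38°, valid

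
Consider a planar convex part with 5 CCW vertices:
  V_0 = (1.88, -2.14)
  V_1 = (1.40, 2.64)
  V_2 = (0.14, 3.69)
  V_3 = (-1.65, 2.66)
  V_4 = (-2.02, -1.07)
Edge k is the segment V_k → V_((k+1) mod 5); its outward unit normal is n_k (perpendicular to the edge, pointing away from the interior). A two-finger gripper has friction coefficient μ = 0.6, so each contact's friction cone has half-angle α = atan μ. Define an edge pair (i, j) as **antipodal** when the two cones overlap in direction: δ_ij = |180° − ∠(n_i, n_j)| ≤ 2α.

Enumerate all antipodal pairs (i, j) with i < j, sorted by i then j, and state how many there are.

α = atan 0.6 = 30.96°;  2α = 61.93°
n_0 = (+0.9950, +0.0999)
n_1 = (+0.6402, +0.7682)
n_2 = (-0.4987, +0.8667)
n_3 = (-0.9951, +0.0987)
n_4 = (-0.2646, -0.9644)
  (0,1): δ = 135.54°  ·
  (0,2): δ = 65.82°  ·
  (0,3): δ = 11.40°  ✓
  (0,4): δ = 68.92°  ·
  (1,2): δ = 110.28°  ·
  (1,3): δ = 55.86°  ✓
  (1,4): δ = 24.46°  ✓
  (2,3): δ = 125.58°  ·
  (2,4): δ = 45.26°  ✓
  (3,4): δ = 99.68°  ·
antipodal pairs: 4

count = 4; pairs: (0,3), (1,3), (1,4), (2,4)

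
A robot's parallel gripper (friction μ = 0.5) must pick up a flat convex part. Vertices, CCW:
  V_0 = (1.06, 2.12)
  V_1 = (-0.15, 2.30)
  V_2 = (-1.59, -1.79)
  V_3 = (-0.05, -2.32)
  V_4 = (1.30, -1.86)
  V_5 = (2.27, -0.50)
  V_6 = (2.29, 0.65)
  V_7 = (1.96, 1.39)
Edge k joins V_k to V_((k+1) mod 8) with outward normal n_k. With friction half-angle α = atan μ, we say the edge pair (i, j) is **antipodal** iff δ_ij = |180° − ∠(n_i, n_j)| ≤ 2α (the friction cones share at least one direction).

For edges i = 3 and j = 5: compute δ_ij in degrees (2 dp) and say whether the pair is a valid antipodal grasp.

δ = 109.81°, invalid

α = atan 0.5 = 26.57°;  2α = 53.13°
edge 3: e_3 = (+1.35, +0.46);  n_3 = (+0.3225, -0.9466)
edge 5: e_5 = (+0.02, +1.15);  n_5 = (+0.9998, -0.0174)
∠(n_3, n_5) = 70.19°
δ = |180° − 70.19°| = 109.81°
109.81° > 2α = 53.13°  →  invalid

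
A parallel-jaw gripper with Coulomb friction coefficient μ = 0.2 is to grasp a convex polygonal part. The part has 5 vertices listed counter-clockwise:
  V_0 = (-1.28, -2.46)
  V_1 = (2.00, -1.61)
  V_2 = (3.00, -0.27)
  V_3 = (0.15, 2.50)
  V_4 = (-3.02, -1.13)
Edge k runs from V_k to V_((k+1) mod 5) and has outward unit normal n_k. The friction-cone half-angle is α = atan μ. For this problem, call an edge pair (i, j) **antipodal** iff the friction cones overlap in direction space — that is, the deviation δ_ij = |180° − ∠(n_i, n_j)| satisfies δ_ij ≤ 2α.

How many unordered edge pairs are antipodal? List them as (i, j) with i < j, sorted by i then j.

α = atan 0.2 = 11.31°;  2α = 22.62°
n_0 = (+0.2509, -0.9680)
n_1 = (+0.8014, -0.5981)
n_2 = (+0.6970, +0.7171)
n_3 = (-0.7532, +0.6578)
n_4 = (-0.6073, -0.7945)
  (0,1): δ = 141.26°  ·
  (0,2): δ = 58.71°  ·
  (0,3): δ = 34.34°  ·
  (0,4): δ = 128.08°  ·
  (1,2): δ = 97.45°  ·
  (1,3): δ = 4.40°  ✓
  (1,4): δ = 89.34°  ·
  (2,3): δ = 86.95°  ·
  (2,4): δ = 6.79°  ✓
  (3,4): δ = 86.26°  ·
antipodal pairs: 2

count = 2; pairs: (1,3), (2,4)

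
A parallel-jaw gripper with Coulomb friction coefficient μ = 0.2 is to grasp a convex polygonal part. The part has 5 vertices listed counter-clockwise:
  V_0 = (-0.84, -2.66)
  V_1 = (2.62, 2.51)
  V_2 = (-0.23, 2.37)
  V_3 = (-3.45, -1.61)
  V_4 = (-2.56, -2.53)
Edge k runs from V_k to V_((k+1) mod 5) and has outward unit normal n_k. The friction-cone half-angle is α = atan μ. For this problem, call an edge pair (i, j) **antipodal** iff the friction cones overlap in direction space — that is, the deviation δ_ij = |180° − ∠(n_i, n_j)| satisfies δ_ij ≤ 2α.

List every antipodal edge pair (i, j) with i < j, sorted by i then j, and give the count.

α = atan 0.2 = 11.31°;  2α = 22.62°
n_0 = (+0.8311, -0.5562)
n_1 = (-0.0491, +0.9988)
n_2 = (-0.7774, +0.6290)
n_3 = (-0.7187, -0.6953)
n_4 = (-0.0754, -0.9972)
  (0,1): δ = 53.40°  ·
  (0,2): δ = 5.18°  ✓
  (0,3): δ = 77.84°  ·
  (0,4): δ = 119.47°  ·
  (1,2): δ = 131.79°  ·
  (1,3): δ = 48.76°  ·
  (1,4): δ = 7.13°  ✓
  (2,3): δ = 96.98°  ·
  (2,4): δ = 55.35°  ·
  (3,4): δ = 138.37°  ·
antipodal pairs: 2

count = 2; pairs: (0,2), (1,4)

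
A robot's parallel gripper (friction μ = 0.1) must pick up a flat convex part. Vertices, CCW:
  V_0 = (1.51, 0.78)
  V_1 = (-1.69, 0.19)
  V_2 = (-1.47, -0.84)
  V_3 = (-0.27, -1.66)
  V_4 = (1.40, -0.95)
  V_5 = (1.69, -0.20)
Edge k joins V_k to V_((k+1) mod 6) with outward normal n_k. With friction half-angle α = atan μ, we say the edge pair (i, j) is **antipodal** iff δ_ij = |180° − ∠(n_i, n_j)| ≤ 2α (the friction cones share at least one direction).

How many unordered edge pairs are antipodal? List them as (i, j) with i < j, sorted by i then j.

α = atan 0.1 = 5.71°;  2α = 11.42°
n_0 = (-0.1813, +0.9834)
n_1 = (-0.9779, -0.2089)
n_2 = (-0.5642, -0.8256)
n_3 = (+0.3913, -0.9203)
n_4 = (+0.9327, -0.3606)
n_5 = (+0.9835, +0.1807)
  (0,1): δ = 88.39°  ·
  (0,2): δ = 44.79°  ·
  (0,3): δ = 12.59°  ·
  (0,4): δ = 58.41°  ·
  (0,5): δ = 89.96°  ·
  (1,2): δ = 136.40°  ·
  (1,3): δ = 79.02°  ·
  (1,4): δ = 33.20°  ·
  (1,5): δ = 1.65°  ✓
  (2,3): δ = 122.62°  ·
  (2,4): δ = 76.79°  ·
  (2,5): δ = 45.25°  ·
  (3,4): δ = 134.17°  ·
  (3,5): δ = 102.63°  ·
  (4,5): δ = 148.45°  ·
antipodal pairs: 1

count = 1; pairs: (1,5)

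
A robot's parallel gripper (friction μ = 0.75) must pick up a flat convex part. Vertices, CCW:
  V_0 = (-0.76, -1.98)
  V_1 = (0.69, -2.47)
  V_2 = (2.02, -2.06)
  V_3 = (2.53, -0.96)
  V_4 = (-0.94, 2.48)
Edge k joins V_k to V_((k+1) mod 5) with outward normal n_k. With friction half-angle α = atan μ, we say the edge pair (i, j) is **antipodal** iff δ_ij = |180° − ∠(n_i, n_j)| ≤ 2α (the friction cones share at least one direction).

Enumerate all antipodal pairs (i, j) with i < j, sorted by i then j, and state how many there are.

count = 4; pairs: (0,3), (1,3), (2,4), (3,4)

α = atan 0.75 = 36.87°;  2α = 73.74°
n_0 = (-0.3201, -0.9474)
n_1 = (+0.2946, -0.9556)
n_2 = (+0.9072, -0.4206)
n_3 = (+0.7040, +0.7102)
n_4 = (-0.9992, -0.0403)
  (0,1): δ = 144.20°  ·
  (0,2): δ = 96.20°  ·
  (0,3): δ = 26.08°  ✓
  (0,4): δ = 110.98°  ·
  (1,2): δ = 132.01°  ·
  (1,3): δ = 61.88°  ✓
  (1,4): δ = 75.18°  ·
  (2,3): δ = 109.88°  ·
  (2,4): δ = 27.19°  ✓
  (3,4): δ = 42.94°  ✓
antipodal pairs: 4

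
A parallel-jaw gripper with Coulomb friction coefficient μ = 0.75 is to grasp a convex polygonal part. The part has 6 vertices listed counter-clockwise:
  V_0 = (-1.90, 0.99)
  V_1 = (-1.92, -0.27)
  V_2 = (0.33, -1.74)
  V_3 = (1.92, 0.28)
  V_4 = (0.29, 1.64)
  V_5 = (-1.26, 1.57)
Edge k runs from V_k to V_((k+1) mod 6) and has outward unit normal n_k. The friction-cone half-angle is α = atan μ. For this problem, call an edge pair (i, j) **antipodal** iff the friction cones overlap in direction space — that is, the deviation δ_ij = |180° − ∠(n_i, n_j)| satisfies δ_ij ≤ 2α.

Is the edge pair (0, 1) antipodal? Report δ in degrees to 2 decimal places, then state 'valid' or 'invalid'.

α = atan 0.75 = 36.87°;  2α = 73.74°
edge 0: e_0 = (-0.02, -1.26);  n_0 = (-0.9999, +0.0159)
edge 1: e_1 = (+2.25, -1.47);  n_1 = (-0.5469, -0.8372)
∠(n_0, n_1) = 57.75°
δ = |180° − 57.75°| = 122.25°
122.25° > 2α = 73.74°  →  invalid

δ = 122.25°, invalid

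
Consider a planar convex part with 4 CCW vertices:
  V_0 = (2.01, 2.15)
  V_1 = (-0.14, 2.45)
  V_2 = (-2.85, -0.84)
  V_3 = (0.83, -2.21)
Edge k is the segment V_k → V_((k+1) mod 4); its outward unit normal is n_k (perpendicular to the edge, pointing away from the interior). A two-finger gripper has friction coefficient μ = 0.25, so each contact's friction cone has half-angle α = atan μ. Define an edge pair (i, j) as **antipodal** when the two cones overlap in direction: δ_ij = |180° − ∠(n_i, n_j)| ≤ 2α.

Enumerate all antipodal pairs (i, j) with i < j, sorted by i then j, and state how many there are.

α = atan 0.25 = 14.04°;  2α = 28.07°
n_0 = (+0.1382, +0.9904)
n_1 = (-0.7719, +0.6358)
n_2 = (-0.3489, -0.9372)
n_3 = (+0.9653, -0.2612)
  (0,1): δ = 121.54°  ·
  (0,2): δ = 12.48°  ✓
  (0,3): δ = 82.80°  ·
  (1,2): δ = 70.94°  ·
  (1,3): δ = 24.33°  ✓
  (2,3): δ = 84.72°  ·
antipodal pairs: 2

count = 2; pairs: (0,2), (1,3)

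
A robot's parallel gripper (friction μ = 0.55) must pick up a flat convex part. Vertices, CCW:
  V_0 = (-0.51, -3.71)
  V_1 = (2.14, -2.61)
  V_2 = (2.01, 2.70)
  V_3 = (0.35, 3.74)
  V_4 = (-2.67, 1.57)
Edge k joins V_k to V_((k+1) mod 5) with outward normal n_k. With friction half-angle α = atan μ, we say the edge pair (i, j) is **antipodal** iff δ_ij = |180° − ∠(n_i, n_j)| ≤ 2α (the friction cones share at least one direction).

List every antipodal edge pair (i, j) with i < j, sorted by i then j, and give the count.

count = 5; pairs: (0,2), (0,3), (1,3), (1,4), (2,4)

α = atan 0.55 = 28.81°;  2α = 57.62°
n_0 = (+0.3834, -0.9236)
n_1 = (+0.9997, +0.0245)
n_2 = (+0.5309, +0.8474)
n_3 = (-0.5835, +0.8121)
n_4 = (-0.9255, -0.3786)
  (0,1): δ = 111.14°  ·
  (0,2): δ = 54.61°  ✓
  (0,3): δ = 13.16°  ✓
  (0,4): δ = 89.71°  ·
  (1,2): δ = 123.47°  ·
  (1,3): δ = 55.70°  ✓
  (1,4): δ = 20.85°  ✓
  (2,3): δ = 112.23°  ·
  (2,4): δ = 35.68°  ✓
  (3,4): δ = 103.45°  ·
antipodal pairs: 5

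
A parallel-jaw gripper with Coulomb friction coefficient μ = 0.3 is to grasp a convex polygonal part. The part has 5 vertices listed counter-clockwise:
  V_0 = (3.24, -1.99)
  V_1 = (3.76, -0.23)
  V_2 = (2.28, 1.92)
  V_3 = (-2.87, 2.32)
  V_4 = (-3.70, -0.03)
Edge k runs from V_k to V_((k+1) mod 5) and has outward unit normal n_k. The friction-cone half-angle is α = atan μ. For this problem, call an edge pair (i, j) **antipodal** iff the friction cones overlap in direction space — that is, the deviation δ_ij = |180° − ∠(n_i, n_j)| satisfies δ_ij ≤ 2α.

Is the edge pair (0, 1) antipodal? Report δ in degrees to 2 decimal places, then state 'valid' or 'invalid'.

α = atan 0.3 = 16.70°;  2α = 33.40°
edge 0: e_0 = (+0.52, +1.76);  n_0 = (+0.9590, -0.2833)
edge 1: e_1 = (-1.48, +2.15);  n_1 = (+0.8237, +0.5670)
∠(n_0, n_1) = 51.00°
δ = |180° − 51.00°| = 129.00°
129.00° > 2α = 33.40°  →  invalid

δ = 129.00°, invalid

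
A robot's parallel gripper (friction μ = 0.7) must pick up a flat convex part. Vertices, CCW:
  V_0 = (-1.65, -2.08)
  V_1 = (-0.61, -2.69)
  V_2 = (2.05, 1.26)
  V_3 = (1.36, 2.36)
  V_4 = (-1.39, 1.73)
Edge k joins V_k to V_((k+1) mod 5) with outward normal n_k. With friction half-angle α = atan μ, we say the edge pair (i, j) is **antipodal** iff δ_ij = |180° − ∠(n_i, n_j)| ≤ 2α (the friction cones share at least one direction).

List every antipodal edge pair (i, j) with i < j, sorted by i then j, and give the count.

count = 5; pairs: (0,2), (0,3), (1,3), (1,4), (2,4)

α = atan 0.7 = 34.99°;  2α = 69.98°
n_0 = (-0.5059, -0.8626)
n_1 = (+0.8295, -0.5586)
n_2 = (+0.8471, +0.5314)
n_3 = (-0.2233, +0.9747)
n_4 = (-0.9977, +0.0681)
  (0,1): δ = 93.56°  ·
  (0,2): δ = 27.51°  ✓
  (0,3): δ = 43.30°  ✓
  (0,4): δ = 116.49°  ·
  (1,2): δ = 113.94°  ·
  (1,3): δ = 43.14°  ✓
  (1,4): δ = 30.05°  ✓
  (2,3): δ = 109.20°  ·
  (2,4): δ = 36.00°  ✓
  (3,4): δ = 106.81°  ·
antipodal pairs: 5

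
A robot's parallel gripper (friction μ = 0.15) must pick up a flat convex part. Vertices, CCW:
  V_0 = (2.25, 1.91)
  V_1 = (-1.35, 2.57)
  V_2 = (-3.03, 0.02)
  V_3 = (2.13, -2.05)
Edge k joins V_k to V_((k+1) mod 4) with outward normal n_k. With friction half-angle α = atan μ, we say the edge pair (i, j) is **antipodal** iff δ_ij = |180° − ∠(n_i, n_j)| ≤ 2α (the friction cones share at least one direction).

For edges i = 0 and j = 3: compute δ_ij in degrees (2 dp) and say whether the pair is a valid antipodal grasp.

α = atan 0.15 = 8.53°;  2α = 17.06°
edge 0: e_0 = (-3.60, +0.66);  n_0 = (+0.1803, +0.9836)
edge 3: e_3 = (+0.12, +3.96);  n_3 = (+0.9995, -0.0303)
∠(n_0, n_3) = 81.35°
δ = |180° − 81.35°| = 98.65°
98.65° > 2α = 17.06°  →  invalid

δ = 98.65°, invalid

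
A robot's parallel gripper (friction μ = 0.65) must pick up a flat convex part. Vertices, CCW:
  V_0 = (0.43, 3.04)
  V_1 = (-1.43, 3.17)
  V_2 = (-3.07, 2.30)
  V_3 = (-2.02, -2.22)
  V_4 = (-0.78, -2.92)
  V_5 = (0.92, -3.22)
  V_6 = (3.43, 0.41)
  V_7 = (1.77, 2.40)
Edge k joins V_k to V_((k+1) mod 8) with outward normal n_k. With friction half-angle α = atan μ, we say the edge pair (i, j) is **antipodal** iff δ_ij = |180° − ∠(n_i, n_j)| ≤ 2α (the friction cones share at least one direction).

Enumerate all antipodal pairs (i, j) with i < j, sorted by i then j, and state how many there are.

count = 13; pairs: (0,3), (0,4), (0,5), (1,3), (1,4), (1,5), (2,5), (2,6), (2,7), (3,6), (3,7), (4,6), (4,7)

α = atan 0.65 = 33.02°;  2α = 66.05°
n_0 = (+0.0697, +0.9976)
n_1 = (-0.4686, +0.8834)
n_2 = (-0.9741, -0.2263)
n_3 = (-0.4916, -0.8708)
n_4 = (-0.1738, -0.9848)
n_5 = (+0.8225, -0.5687)
n_6 = (+0.7679, +0.6406)
n_7 = (+0.4310, +0.9024)
  (0,1): δ = 148.06°  ·
  (0,2): δ = 72.92°  ·
  (0,3): δ = 25.45°  ✓
  (0,4): δ = 6.01°  ✓
  (0,5): δ = 59.34°  ✓
  (0,6): δ = 133.83°  ·
  (0,7): δ = 158.47°  ·
  (1,2): δ = 104.87°  ·
  (1,3): δ = 57.39°  ✓
  (1,4): δ = 37.95°  ✓
  (1,5): δ = 27.39°  ✓
  (1,6): δ = 101.89°  ·
  (1,7): δ = 126.52°  ·
  (2,3): δ = 132.52°  ·
  (2,4): δ = 113.09°  ·
  (2,5): δ = 47.74°  ✓
  (2,6): δ = 26.76°  ✓
  (2,7): δ = 51.39°  ✓
  (3,4): δ = 160.56°  ·
  (3,5): δ = 95.22°  ·
  (3,6): δ = 20.72°  ✓
  (3,7): δ = 3.92°  ✓
  (4,5): δ = 114.65°  ·
  (4,6): δ = 40.16°  ✓
  (4,7): δ = 15.52°  ✓
  (5,6): δ = 105.50°  ·
  (5,7): δ = 80.87°  ·
  (6,7): δ = 155.36°  ·
antipodal pairs: 13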